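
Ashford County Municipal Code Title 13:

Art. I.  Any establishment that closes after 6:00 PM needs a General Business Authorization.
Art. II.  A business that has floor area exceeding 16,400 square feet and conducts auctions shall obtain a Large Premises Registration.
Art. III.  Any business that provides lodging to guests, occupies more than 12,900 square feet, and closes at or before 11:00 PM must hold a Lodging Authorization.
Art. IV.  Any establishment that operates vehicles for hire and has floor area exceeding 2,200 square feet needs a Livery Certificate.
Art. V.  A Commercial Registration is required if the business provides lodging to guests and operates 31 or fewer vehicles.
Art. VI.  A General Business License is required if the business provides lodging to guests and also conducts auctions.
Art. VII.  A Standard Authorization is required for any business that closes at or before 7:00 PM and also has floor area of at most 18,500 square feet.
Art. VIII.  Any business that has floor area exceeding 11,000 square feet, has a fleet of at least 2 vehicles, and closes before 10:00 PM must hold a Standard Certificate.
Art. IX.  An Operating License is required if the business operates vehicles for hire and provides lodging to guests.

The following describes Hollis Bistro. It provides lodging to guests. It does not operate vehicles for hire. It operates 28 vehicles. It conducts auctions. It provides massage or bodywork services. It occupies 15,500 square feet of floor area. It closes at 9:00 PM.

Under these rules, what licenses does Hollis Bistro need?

Commercial Registration, General Business Authorization, General Business License, Lodging Authorization, Standard Certificate

Art. I. closes 9:00 PM, after 6:00 PM → General Business Authorization required.
Art. II. floor area 15,500 square feet ≤ 16,400 square feet; conducts auctions → Large Premises Registration not required.
Art. III. provides lodging to guests; floor area 15,500 square feet > 12,900 square feet; closes 9:00 PM, at/before 11:00 PM → Lodging Authorization required.
Art. IV. does not operate vehicles for hire; floor area 15,500 square feet > 2,200 square feet → Livery Certificate not required.
Art. V. provides lodging to guests; vehicles 28 ≤ 31 → Commercial Registration required.
Art. VI. provides lodging to guests; conducts auctions → General Business License required.
Art. VII. closes 9:00 PM, after 7:00 PM; floor area 15,500 square feet ≤ 18,500 square feet → Standard Authorization not required.
Art. VIII. floor area 15,500 square feet > 11,000 square feet; vehicles 28 ≥ 2; closes 9:00 PM, at/before 10:00 PM → Standard Certificate required.
Art. IX. does not operate vehicles for hire; provides lodging to guests → Operating License not required.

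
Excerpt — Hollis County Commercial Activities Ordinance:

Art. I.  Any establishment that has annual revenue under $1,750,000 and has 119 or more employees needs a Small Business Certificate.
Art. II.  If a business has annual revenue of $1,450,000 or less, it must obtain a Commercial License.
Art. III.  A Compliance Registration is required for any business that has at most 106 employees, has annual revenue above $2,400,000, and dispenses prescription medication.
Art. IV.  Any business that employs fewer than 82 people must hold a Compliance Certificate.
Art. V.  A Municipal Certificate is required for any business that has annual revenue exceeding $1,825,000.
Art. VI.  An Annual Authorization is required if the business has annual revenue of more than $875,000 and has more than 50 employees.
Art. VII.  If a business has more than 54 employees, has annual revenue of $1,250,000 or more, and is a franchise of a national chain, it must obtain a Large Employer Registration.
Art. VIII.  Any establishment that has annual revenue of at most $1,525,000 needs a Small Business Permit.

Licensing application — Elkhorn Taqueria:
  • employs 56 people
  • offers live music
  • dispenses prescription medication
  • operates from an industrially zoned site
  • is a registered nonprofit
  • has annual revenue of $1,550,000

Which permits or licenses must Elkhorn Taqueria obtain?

Art. I. revenue $1,550,000 < $1,750,000; employees 56 < 119 → Small Business Certificate not required.
Art. II. revenue $1,550,000 > $1,450,000 → Commercial License not required.
Art. III. employees 56 ≤ 106; revenue $1,550,000 ≤ $2,400,000; dispenses prescription medication → Compliance Registration not required.
Art. IV. employees 56 < 82 → Compliance Certificate required.
Art. V. revenue $1,550,000 ≤ $1,825,000 → Municipal Certificate not required.
Art. VI. revenue $1,550,000 > $875,000; employees 56 > 50 → Annual Authorization required.
Art. VII. employees 56 > 54; revenue $1,550,000 ≥ $1,250,000; is a registered nonprofit (not: is a franchise of a national chain) → Large Employer Registration not required.
Art. VIII. revenue $1,550,000 > $1,525,000 → Small Business Permit not required.

Annual Authorization, Compliance Certificate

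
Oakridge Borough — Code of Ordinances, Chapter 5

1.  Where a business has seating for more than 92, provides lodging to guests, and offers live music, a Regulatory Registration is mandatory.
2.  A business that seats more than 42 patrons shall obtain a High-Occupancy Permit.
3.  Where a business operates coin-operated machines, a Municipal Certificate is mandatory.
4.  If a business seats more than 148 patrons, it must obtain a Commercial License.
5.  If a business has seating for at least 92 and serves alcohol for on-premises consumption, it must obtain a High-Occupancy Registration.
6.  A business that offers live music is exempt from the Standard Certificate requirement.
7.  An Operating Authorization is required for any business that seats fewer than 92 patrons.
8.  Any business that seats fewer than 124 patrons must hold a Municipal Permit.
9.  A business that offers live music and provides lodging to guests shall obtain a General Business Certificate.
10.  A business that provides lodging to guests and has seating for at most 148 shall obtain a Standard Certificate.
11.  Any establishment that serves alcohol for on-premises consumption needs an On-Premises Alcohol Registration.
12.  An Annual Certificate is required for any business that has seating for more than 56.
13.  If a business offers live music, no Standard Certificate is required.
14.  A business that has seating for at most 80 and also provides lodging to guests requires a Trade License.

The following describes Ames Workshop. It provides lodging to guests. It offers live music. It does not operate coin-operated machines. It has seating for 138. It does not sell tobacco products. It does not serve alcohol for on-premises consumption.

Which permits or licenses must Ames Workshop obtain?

1. seating 138 > 92; provides lodging to guests; offers live music → Regulatory Registration required.
2. seating 138 > 42 → High-Occupancy Permit required.
3. does not operate coin-operated machines → Municipal Certificate not required.
4. seating 138 ≤ 148 → Commercial License not required.
5. seating 138 ≥ 92; does not serve alcohol for on-premises consumption → High-Occupancy Registration not required.
6. offers live music → exempt from Standard Certificate.
7. seating 138 ≥ 92 → Operating Authorization not required.
8. seating 138 ≥ 124 → Municipal Permit not required.
9. offers live music; provides lodging to guests → General Business Certificate required.
10. provides lodging to guests; seating 138 ≤ 148 → Standard Certificate required.
11. does not serve alcohol for on-premises consumption → On-Premises Alcohol Registration not required.
12. seating 138 > 56 → Annual Certificate required.
13. offers live music → exempt from Standard Certificate.
14. seating 138 > 80; provides lodging to guests → Trade License not required.

Annual Certificate, General Business Certificate, High-Occupancy Permit, Regulatory Registration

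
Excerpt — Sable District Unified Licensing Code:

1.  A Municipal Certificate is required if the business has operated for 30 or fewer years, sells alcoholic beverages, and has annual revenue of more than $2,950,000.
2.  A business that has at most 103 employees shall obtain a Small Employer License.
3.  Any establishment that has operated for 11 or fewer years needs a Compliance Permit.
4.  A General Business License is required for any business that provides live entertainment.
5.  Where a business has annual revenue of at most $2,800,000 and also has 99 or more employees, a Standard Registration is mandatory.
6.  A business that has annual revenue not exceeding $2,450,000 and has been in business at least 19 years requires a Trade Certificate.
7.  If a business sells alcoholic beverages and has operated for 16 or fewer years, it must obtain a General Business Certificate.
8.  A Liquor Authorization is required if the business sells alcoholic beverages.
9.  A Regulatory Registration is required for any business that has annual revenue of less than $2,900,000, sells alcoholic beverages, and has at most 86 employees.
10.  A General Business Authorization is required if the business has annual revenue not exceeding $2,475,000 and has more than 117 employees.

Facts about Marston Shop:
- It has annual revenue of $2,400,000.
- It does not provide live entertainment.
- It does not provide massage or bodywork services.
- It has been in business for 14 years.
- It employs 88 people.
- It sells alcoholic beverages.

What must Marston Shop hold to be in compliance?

General Business Certificate, Liquor Authorization, Small Employer License

1. years in business 14 ≤ 30; sells alcoholic beverages; revenue $2,400,000 ≤ $2,950,000 → Municipal Certificate not required.
2. employees 88 ≤ 103 → Small Employer License required.
3. years in business 14 > 11 → Compliance Permit not required.
4. does not provide live entertainment → General Business License not required.
5. revenue $2,400,000 ≤ $2,800,000; employees 88 < 99 → Standard Registration not required.
6. revenue $2,400,000 ≤ $2,450,000; years in business 14 < 19 → Trade Certificate not required.
7. sells alcoholic beverages; years in business 14 ≤ 16 → General Business Certificate required.
8. sells alcoholic beverages → Liquor Authorization required.
9. revenue $2,400,000 < $2,900,000; sells alcoholic beverages; employees 88 > 86 → Regulatory Registration not required.
10. revenue $2,400,000 ≤ $2,475,000; employees 88 ≤ 117 → General Business Authorization not required.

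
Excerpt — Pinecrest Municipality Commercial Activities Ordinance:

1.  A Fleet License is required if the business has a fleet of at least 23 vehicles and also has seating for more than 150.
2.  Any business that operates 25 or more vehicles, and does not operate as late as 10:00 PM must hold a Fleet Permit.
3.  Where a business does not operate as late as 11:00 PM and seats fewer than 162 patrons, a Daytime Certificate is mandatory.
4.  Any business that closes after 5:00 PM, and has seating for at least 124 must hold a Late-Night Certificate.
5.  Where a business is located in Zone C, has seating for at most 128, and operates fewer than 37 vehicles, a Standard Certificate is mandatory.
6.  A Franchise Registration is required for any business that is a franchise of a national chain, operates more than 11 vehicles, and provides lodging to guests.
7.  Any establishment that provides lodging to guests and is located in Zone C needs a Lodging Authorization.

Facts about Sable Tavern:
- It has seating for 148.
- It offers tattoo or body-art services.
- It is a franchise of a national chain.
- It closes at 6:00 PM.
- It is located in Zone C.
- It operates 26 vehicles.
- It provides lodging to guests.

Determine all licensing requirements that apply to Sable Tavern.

1. vehicles 26 ≥ 23; seating 148 ≤ 150 → Fleet License not required.
2. vehicles 26 ≥ 25; closes 6:00 PM, at/before 10:00 PM → Fleet Permit required.
3. closes 6:00 PM, at/before 11:00 PM; seating 148 < 162 → Daytime Certificate required.
4. closes 6:00 PM, after 5:00 PM; seating 148 ≥ 124 → Late-Night Certificate required.
5. is located in Zone C; seating 148 > 128; vehicles 26 < 37 → Standard Certificate not required.
6. is a franchise of a national chain; vehicles 26 > 11; provides lodging to guests → Franchise Registration required.
7. provides lodging to guests; is located in Zone C → Lodging Authorization required.

Daytime Certificate, Fleet Permit, Franchise Registration, Late-Night Certificate, Lodging Authorization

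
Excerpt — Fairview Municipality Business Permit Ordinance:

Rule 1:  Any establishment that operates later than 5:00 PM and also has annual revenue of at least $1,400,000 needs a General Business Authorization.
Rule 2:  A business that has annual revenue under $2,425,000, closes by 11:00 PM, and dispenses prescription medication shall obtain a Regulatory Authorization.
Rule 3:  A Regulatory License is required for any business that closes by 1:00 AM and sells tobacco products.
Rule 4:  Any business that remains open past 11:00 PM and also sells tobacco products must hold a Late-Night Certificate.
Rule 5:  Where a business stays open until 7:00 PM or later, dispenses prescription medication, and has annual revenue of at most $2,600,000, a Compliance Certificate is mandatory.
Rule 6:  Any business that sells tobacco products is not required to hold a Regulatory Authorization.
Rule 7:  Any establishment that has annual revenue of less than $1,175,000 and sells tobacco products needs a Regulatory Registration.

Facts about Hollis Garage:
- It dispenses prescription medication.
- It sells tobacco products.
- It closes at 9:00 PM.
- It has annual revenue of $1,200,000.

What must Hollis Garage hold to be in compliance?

Compliance Certificate, Regulatory License

Rule 1: closes 9:00 PM, after 5:00 PM; revenue $1,200,000 < $1,400,000 → General Business Authorization not required.
Rule 2: revenue $1,200,000 < $2,425,000; closes 9:00 PM, at/before 11:00 PM; dispenses prescription medication → Regulatory Authorization required.
Rule 3: closes 9:00 PM, at/before 1:00 AM; sells tobacco products → Regulatory License required.
Rule 4: closes 9:00 PM, at/before 11:00 PM; sells tobacco products → Late-Night Certificate not required.
Rule 5: closes 9:00 PM, after 7:00 PM; dispenses prescription medication; revenue $1,200,000 ≤ $2,600,000 → Compliance Certificate required.
Rule 6: sells tobacco products → exempt from Regulatory Authorization.
Rule 7: revenue $1,200,000 ≥ $1,175,000; sells tobacco products → Regulatory Registration not required.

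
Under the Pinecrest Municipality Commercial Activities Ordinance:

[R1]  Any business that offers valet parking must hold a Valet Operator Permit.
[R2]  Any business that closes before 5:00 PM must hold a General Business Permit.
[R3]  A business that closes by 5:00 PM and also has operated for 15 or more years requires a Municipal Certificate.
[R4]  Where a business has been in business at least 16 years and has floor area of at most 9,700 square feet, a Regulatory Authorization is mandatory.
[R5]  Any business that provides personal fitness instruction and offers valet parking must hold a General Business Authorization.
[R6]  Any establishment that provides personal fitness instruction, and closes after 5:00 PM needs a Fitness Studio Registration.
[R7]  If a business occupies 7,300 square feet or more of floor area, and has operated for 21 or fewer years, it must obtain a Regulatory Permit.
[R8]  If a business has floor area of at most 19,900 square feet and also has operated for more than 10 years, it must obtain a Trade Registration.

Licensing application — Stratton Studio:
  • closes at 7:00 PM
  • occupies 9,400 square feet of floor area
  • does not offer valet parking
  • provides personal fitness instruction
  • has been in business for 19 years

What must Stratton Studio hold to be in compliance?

Fitness Studio Registration, Regulatory Authorization, Regulatory Permit, Trade Registration

[R1] does not offer valet parking → Valet Operator Permit not required.
[R2] closes 7:00 PM, after 5:00 PM → General Business Permit not required.
[R3] closes 7:00 PM, after 5:00 PM; years in business 19 ≥ 15 → Municipal Certificate not required.
[R4] years in business 19 ≥ 16; floor area 9,400 square feet ≤ 9,700 square feet → Regulatory Authorization required.
[R5] provides personal fitness instruction; does not offer valet parking → General Business Authorization not required.
[R6] provides personal fitness instruction; closes 7:00 PM, after 5:00 PM → Fitness Studio Registration required.
[R7] floor area 9,400 square feet ≥ 7,300 square feet; years in business 19 ≤ 21 → Regulatory Permit required.
[R8] floor area 9,400 square feet ≤ 19,900 square feet; years in business 19 > 10 → Trade Registration required.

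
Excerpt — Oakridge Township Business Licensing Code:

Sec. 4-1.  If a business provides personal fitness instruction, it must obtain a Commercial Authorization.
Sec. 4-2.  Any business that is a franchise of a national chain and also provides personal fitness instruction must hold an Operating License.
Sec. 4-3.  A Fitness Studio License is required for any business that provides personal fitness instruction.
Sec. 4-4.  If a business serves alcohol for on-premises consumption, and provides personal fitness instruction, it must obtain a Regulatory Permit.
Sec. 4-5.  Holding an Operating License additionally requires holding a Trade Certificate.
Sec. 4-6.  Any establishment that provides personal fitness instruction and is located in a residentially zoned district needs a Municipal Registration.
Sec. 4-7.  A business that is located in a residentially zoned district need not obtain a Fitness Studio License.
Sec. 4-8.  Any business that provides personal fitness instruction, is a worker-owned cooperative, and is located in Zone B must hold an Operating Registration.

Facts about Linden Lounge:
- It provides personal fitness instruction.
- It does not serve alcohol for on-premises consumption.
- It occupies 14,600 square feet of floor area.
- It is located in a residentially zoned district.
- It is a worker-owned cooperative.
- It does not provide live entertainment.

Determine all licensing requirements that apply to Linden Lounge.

Commercial Authorization, Municipal Registration

Sec. 4-1. provides personal fitness instruction → Commercial Authorization required.
Sec. 4-2. is a worker-owned cooperative (not: is a franchise of a national chain); provides personal fitness instruction → Operating License not required.
Sec. 4-3. provides personal fitness instruction → Fitness Studio License required.
Sec. 4-4. does not serve alcohol for on-premises consumption; provides personal fitness instruction → Regulatory Permit not required.
Sec. 4-5. Operating License is not required → no effect.
Sec. 4-6. provides personal fitness instruction; is located in a residentially zoned district → Municipal Registration required.
Sec. 4-7. is located in a residentially zoned district → exempt from Fitness Studio License.
Sec. 4-8. provides personal fitness instruction; is a worker-owned cooperative; is located in a residentially zoned district (not: is located in Zone B) → Operating Registration not required.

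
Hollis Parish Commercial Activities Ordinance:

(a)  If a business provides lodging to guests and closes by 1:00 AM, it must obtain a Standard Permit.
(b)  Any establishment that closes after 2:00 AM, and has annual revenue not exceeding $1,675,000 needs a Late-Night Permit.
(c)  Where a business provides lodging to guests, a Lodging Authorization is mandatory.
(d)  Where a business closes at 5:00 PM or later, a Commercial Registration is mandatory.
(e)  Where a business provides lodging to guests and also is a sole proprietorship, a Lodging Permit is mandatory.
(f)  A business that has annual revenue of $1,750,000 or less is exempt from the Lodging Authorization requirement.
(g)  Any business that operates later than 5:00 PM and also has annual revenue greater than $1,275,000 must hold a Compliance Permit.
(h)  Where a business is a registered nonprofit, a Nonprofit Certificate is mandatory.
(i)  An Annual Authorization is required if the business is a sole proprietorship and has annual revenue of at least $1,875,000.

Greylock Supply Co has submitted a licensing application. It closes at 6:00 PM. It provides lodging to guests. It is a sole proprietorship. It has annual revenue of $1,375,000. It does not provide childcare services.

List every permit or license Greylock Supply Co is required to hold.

Commercial Registration, Compliance Permit, Lodging Permit, Standard Permit

(a) provides lodging to guests; closes 6:00 PM, at/before 1:00 AM → Standard Permit required.
(b) closes 6:00 PM, at/before 2:00 AM; revenue $1,375,000 ≤ $1,675,000 → Late-Night Permit not required.
(c) provides lodging to guests → Lodging Authorization required.
(d) closes 6:00 PM, after 5:00 PM → Commercial Registration required.
(e) provides lodging to guests; is a sole proprietorship → Lodging Permit required.
(f) revenue $1,375,000 ≤ $1,750,000 → exempt from Lodging Authorization.
(g) closes 6:00 PM, after 5:00 PM; revenue $1,375,000 > $1,275,000 → Compliance Permit required.
(h) is a sole proprietorship (not: is a registered nonprofit) → Nonprofit Certificate not required.
(i) is a sole proprietorship; revenue $1,375,000 < $1,875,000 → Annual Authorization not required.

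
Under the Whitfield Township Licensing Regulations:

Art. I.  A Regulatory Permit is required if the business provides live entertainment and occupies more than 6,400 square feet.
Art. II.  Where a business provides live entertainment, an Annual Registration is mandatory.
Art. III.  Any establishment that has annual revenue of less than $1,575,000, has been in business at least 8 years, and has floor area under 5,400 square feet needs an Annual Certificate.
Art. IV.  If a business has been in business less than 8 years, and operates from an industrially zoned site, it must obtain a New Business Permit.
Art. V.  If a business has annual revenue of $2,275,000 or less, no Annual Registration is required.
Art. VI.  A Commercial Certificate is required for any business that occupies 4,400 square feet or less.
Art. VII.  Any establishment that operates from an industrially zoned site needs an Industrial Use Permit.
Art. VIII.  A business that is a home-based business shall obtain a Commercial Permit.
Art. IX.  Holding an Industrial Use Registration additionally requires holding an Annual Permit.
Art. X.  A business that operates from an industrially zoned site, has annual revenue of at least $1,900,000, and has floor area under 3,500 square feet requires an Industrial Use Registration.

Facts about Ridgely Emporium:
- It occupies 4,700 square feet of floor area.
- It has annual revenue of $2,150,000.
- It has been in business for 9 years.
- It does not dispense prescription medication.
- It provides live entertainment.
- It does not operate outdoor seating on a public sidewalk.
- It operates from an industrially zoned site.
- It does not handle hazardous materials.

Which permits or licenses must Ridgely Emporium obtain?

Industrial Use Permit

Art. I. provides live entertainment; floor area 4,700 square feet ≤ 6,400 square feet → Regulatory Permit not required.
Art. II. provides live entertainment → Annual Registration required.
Art. III. revenue $2,150,000 ≥ $1,575,000; years in business 9 ≥ 8; floor area 4,700 square feet < 5,400 square feet → Annual Certificate not required.
Art. IV. years in business 9 ≥ 8; operates from an industrially zoned site → New Business Permit not required.
Art. V. revenue $2,150,000 ≤ $2,275,000 → exempt from Annual Registration.
Art. VI. floor area 4,700 square feet > 4,400 square feet → Commercial Certificate not required.
Art. VII. operates from an industrially zoned site → Industrial Use Permit required.
Art. VIII. operates from an industrially zoned site (not: is a home-based business) → Commercial Permit not required.
Art. IX. Industrial Use Registration is not required → no effect.
Art. X. operates from an industrially zoned site; revenue $2,150,000 ≥ $1,900,000; floor area 4,700 square feet ≥ 3,500 square feet → Industrial Use Registration not required.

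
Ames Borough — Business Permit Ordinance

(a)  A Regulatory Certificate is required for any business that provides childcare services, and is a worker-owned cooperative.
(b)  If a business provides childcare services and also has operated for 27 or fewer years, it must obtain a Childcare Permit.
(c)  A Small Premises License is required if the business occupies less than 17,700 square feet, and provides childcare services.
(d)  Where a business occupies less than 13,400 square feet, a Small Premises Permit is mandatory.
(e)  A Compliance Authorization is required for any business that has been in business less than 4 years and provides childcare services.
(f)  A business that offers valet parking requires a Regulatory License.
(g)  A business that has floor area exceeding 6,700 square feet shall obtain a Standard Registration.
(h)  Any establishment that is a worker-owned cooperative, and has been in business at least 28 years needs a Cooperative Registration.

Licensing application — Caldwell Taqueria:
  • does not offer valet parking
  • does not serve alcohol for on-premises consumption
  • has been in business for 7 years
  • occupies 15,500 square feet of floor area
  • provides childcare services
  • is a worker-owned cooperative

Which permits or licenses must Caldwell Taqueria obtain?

Childcare Permit, Regulatory Certificate, Small Premises License, Standard Registration

(a) provides childcare services; is a worker-owned cooperative → Regulatory Certificate required.
(b) provides childcare services; years in business 7 ≤ 27 → Childcare Permit required.
(c) floor area 15,500 square feet < 17,700 square feet; provides childcare services → Small Premises License required.
(d) floor area 15,500 square feet ≥ 13,400 square feet → Small Premises Permit not required.
(e) years in business 7 ≥ 4; provides childcare services → Compliance Authorization not required.
(f) does not offer valet parking → Regulatory License not required.
(g) floor area 15,500 square feet > 6,700 square feet → Standard Registration required.
(h) is a worker-owned cooperative; years in business 7 < 28 → Cooperative Registration not required.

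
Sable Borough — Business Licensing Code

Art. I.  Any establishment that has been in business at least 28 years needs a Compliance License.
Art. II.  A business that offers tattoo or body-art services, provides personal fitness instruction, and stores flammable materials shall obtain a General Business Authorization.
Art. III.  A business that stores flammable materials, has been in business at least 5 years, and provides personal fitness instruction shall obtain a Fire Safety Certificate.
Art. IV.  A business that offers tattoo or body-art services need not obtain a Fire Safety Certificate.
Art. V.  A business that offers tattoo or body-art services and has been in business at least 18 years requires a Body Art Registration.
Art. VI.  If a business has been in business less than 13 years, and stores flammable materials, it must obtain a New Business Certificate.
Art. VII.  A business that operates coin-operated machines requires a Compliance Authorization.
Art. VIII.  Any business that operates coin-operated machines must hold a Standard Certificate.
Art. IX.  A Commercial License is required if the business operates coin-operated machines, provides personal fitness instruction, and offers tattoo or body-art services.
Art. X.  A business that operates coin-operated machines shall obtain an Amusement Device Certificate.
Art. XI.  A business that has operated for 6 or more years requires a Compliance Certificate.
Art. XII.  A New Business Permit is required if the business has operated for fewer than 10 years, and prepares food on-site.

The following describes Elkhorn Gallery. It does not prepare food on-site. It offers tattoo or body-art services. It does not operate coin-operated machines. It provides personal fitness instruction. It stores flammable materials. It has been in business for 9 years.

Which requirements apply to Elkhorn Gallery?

Compliance Certificate, General Business Authorization, New Business Certificate

Art. I. years in business 9 < 28 → Compliance License not required.
Art. II. offers tattoo or body-art services; provides personal fitness instruction; stores flammable materials → General Business Authorization required.
Art. III. stores flammable materials; years in business 9 ≥ 5; provides personal fitness instruction → Fire Safety Certificate required.
Art. IV. offers tattoo or body-art services → exempt from Fire Safety Certificate.
Art. V. offers tattoo or body-art services; years in business 9 < 18 → Body Art Registration not required.
Art. VI. years in business 9 < 13; stores flammable materials → New Business Certificate required.
Art. VII. does not operate coin-operated machines → Compliance Authorization not required.
Art. VIII. does not operate coin-operated machines → Standard Certificate not required.
Art. IX. does not operate coin-operated machines; provides personal fitness instruction; offers tattoo or body-art services → Commercial License not required.
Art. X. does not operate coin-operated machines → Amusement Device Certificate not required.
Art. XI. years in business 9 ≥ 6 → Compliance Certificate required.
Art. XII. years in business 9 < 10; does not prepare food on-site → New Business Permit not required.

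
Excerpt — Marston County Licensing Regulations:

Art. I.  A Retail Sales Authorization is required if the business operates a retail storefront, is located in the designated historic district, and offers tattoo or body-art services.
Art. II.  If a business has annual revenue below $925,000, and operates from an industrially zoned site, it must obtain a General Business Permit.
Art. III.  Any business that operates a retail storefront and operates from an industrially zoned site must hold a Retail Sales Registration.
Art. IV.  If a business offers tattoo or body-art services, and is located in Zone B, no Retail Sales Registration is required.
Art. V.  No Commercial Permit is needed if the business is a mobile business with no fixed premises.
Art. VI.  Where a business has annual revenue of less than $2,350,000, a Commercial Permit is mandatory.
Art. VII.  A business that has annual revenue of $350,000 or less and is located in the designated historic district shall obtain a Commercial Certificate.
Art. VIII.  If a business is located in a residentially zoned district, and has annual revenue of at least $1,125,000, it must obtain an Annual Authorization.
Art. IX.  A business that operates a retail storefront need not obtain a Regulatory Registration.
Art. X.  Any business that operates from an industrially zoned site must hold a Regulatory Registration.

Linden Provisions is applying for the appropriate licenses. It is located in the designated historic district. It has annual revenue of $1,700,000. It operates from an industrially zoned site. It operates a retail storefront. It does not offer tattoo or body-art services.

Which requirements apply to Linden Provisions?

Commercial Permit, Retail Sales Registration

Art. I. operates a retail storefront; is located in the designated historic district; does not offer tattoo or body-art services → Retail Sales Authorization not required.
Art. II. revenue $1,700,000 ≥ $925,000; operates from an industrially zoned site → General Business Permit not required.
Art. III. operates a retail storefront; operates from an industrially zoned site → Retail Sales Registration required.
Art. IV. does not offer tattoo or body-art services; is located in the designated historic district (not: is located in Zone B) → Retail Sales Registration exemption does not apply.
Art. V. operates from an industrially zoned site (not: is a mobile business with no fixed premises) → Commercial Permit exemption does not apply.
Art. VI. revenue $1,700,000 < $2,350,000 → Commercial Permit required.
Art. VII. revenue $1,700,000 > $350,000; is located in the designated historic district → Commercial Certificate not required.
Art. VIII. is located in the designated historic district (not: is located in a residentially zoned district); revenue $1,700,000 ≥ $1,125,000 → Annual Authorization not required.
Art. IX. operates a retail storefront → exempt from Regulatory Registration.
Art. X. operates from an industrially zoned site → Regulatory Registration required.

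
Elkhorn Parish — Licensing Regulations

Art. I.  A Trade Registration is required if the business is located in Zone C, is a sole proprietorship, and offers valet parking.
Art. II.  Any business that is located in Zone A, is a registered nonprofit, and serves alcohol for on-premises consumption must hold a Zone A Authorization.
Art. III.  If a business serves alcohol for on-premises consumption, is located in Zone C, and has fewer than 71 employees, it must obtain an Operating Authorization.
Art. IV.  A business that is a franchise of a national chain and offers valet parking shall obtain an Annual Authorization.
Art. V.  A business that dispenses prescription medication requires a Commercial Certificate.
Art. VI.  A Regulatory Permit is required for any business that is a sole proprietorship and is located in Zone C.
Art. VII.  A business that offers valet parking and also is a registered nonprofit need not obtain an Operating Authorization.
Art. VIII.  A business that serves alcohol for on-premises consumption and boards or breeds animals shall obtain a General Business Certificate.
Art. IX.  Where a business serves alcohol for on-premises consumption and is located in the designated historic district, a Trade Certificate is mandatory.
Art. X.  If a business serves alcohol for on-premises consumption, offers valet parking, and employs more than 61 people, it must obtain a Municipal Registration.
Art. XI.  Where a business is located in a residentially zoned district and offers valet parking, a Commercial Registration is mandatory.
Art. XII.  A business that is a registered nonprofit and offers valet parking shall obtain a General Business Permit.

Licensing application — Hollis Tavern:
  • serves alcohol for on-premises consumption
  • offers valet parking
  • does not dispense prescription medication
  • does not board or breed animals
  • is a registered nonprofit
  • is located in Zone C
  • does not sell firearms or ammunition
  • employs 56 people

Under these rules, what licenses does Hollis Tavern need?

General Business Permit

Art. I. is located in Zone C; is a registered nonprofit (not: is a sole proprietorship); offers valet parking → Trade Registration not required.
Art. II. is located in Zone C (not: is located in Zone A); is a registered nonprofit; serves alcohol for on-premises consumption → Zone A Authorization not required.
Art. III. serves alcohol for on-premises consumption; is located in Zone C; employees 56 < 71 → Operating Authorization required.
Art. IV. is a registered nonprofit (not: is a franchise of a national chain); offers valet parking → Annual Authorization not required.
Art. V. does not dispense prescription medication → Commercial Certificate not required.
Art. VI. is a registered nonprofit (not: is a sole proprietorship); is located in Zone C → Regulatory Permit not required.
Art. VII. offers valet parking; is a registered nonprofit → exempt from Operating Authorization.
Art. VIII. serves alcohol for on-premises consumption; does not board or breed animals → General Business Certificate not required.
Art. IX. serves alcohol for on-premises consumption; is located in Zone C (not: is located in the designated historic district) → Trade Certificate not required.
Art. X. serves alcohol for on-premises consumption; offers valet parking; employees 56 ≤ 61 → Municipal Registration not required.
Art. XI. is located in Zone C (not: is located in a residentially zoned district); offers valet parking → Commercial Registration not required.
Art. XII. is a registered nonprofit; offers valet parking → General Business Permit required.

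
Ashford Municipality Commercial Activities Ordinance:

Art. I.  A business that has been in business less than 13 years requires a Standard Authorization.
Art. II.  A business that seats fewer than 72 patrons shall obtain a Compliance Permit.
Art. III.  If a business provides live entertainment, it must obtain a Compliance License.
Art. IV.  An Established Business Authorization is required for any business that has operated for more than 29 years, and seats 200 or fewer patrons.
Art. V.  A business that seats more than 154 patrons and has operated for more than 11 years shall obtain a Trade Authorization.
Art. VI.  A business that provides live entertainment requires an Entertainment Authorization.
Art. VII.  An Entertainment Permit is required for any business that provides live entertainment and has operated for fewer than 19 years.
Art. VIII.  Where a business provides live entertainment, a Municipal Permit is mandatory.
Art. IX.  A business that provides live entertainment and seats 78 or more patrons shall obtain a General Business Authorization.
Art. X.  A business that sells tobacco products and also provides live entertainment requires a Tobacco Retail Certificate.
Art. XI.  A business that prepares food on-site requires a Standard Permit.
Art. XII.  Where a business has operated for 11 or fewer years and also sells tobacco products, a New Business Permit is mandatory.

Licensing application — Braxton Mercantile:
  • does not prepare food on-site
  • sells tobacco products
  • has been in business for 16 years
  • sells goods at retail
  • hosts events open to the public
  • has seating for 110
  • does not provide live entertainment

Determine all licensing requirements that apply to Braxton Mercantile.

None

Art. I. years in business 16 ≥ 13 → Standard Authorization not required.
Art. II. seating 110 ≥ 72 → Compliance Permit not required.
Art. III. does not provide live entertainment → Compliance License not required.
Art. IV. years in business 16 ≤ 29; seating 110 ≤ 200 → Established Business Authorization not required.
Art. V. seating 110 ≤ 154; years in business 16 > 11 → Trade Authorization not required.
Art. VI. does not provide live entertainment → Entertainment Authorization not required.
Art. VII. does not provide live entertainment; years in business 16 < 19 → Entertainment Permit not required.
Art. VIII. does not provide live entertainment → Municipal Permit not required.
Art. IX. does not provide live entertainment; seating 110 ≥ 78 → General Business Authorization not required.
Art. X. sells tobacco products; does not provide live entertainment → Tobacco Retail Certificate not required.
Art. XI. does not prepare food on-site → Standard Permit not required.
Art. XII. years in business 16 > 11; sells tobacco products → New Business Permit not required.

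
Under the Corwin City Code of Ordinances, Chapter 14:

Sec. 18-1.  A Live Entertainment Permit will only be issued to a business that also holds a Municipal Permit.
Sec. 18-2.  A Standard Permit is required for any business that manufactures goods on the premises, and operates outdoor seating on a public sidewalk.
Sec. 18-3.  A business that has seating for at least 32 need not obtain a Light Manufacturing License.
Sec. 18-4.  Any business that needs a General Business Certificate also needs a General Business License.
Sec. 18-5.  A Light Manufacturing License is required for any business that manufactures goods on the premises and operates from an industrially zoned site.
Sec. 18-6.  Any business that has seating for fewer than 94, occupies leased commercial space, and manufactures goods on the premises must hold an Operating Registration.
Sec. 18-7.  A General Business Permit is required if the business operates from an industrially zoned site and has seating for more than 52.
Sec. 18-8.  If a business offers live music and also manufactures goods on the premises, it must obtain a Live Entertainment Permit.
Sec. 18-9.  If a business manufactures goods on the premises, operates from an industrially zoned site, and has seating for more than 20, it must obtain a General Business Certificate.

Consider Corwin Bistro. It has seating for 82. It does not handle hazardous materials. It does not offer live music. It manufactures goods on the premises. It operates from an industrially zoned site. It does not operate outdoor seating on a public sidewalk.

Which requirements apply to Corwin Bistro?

General Business Certificate, General Business License, General Business Permit

Sec. 18-1. Live Entertainment Permit is not required → no effect.
Sec. 18-2. manufactures goods on the premises; does not operate outdoor seating on a public sidewalk → Standard Permit not required.
Sec. 18-3. seating 82 ≥ 32 → exempt from Light Manufacturing License.
Sec. 18-4. General Business Certificate is required → General Business License also required.
Sec. 18-5. manufactures goods on the premises; operates from an industrially zoned site → Light Manufacturing License required.
Sec. 18-6. seating 82 < 94; operates from an industrially zoned site (not: occupies leased commercial space); manufactures goods on the premises → Operating Registration not required.
Sec. 18-7. operates from an industrially zoned site; seating 82 > 52 → General Business Permit required.
Sec. 18-8. does not offer live music; manufactures goods on the premises → Live Entertainment Permit not required.
Sec. 18-9. manufactures goods on the premises; operates from an industrially zoned site; seating 82 > 20 → General Business Certificate required.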